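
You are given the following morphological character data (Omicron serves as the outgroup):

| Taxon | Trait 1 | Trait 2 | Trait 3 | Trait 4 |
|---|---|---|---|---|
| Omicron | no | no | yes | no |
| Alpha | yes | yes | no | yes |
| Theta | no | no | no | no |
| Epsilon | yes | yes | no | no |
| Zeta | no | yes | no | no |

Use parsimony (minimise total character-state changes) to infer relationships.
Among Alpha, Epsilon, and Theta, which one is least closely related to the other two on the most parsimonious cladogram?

Theta

Character polarity is set by the outgroup: the derived state is whichever differs from the outgroup's state, so for Trait 3 the derived state is 'no', and for the remaining characters it is 'yes'.
Trait 1: derived state 'yes' in Alpha and Epsilon only — synapomorphy for {Alpha, Epsilon}.
Only Alpha, Epsilon, and Zeta show the derived state 'yes' for Trait 2, supporting them as a clade.
All ingroup taxa share the derived state 'no' for Trait 3; it defines the ingroup but does not resolve relationships within it.
Trait 4 (derived state 'yes') is unique to Alpha (autapomorphy; uninformative for grouping).
Most parsimonious ingroup topology: (((Alpha,Epsilon),Zeta),Theta).
Epsilon and Alpha share a more recent common ancestor with each other than either does with Theta, so Theta is the least closely related of the three.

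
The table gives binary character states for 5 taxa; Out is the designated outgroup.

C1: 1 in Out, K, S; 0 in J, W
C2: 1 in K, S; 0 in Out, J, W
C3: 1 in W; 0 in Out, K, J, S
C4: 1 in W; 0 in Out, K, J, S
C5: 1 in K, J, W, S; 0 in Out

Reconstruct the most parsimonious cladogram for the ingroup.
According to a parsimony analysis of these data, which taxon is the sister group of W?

J

Character polarity is set by the outgroup: the derived state is whichever differs from the outgroup's state, so for C1 the derived state is '0', and for the remaining characters it is '1'.
C1: derived state '0' in J and W only — synapomorphy for {J, W}.
C2 (derived state '1') is shared by K and S — a synapomorphy uniting that clade.
C3 (derived state '1') is unique to W (autapomorphy; uninformative for grouping).
C4: derived state '1' in W only — an autapomorphy, so it tells us nothing about relationships among taxa.
All ingroup taxa share the derived state '1' for C5; it defines the ingroup but does not resolve relationships within it.
Most parsimonious ingroup topology: ((K,S),(J,W)).
W and J form a cherry on this tree, so they are sister taxa.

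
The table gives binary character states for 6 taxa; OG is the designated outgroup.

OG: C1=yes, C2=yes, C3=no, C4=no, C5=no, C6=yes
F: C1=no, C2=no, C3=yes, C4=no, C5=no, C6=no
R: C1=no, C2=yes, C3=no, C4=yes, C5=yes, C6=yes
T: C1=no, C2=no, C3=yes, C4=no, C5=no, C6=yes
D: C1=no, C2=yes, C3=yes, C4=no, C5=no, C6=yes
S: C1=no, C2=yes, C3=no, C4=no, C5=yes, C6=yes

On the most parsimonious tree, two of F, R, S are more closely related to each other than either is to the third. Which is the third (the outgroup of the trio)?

F

Character polarity is set by the outgroup: the derived state is whichever differs from the outgroup's state, so for C1, C2, C6 the derived state is 'no', and for the remaining characters it is 'yes'.
C1 (derived state 'no') is shared by all ingroup taxa — unites the whole ingroup.
C2 (derived state 'no') is shared by F and T — a synapomorphy uniting that clade.
Only D, F, and T show the derived state 'yes' for C3, supporting them as a clade.
C4: derived state 'yes' in R only — an autapomorphy, so it tells us nothing about relationships among taxa.
Only R and S show the derived state 'yes' for C5, supporting them as a clade.
C6 (derived state 'no') is unique to F (autapomorphy; uninformative for grouping).
Most parsimonious ingroup topology: (((F,T),D),(R,S)).
S and R share a more recent common ancestor with each other than either does with F, so F is the least closely related of the three.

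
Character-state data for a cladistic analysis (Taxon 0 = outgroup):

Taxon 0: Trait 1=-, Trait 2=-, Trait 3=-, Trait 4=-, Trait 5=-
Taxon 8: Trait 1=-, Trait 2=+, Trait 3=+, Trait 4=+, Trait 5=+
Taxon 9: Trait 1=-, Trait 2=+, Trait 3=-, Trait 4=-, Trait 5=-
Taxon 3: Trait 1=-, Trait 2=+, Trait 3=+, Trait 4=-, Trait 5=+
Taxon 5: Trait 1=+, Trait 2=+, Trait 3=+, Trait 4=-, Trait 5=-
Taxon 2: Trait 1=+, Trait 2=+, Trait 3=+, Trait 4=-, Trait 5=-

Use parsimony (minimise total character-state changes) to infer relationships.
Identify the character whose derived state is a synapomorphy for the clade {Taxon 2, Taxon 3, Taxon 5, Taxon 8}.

The outgroup has state '-' for every character, so '+' is the derived state throughout.
Only Taxon 2 and Taxon 5 show the derived state '+' for Trait 1, supporting them as a clade.
Trait 2 (derived state '+') is shared by all ingroup taxa — unites the whole ingroup.
Trait 3: derived state '+' in Taxon 2, Taxon 3, Taxon 5, and Taxon 8 only — synapomorphy for {Taxon 2, Taxon 3, Taxon 5, Taxon 8}.
Trait 4: derived state '+' in Taxon 8 only — an autapomorphy, so it tells us nothing about relationships among taxa.
Trait 5: derived state '+' in Taxon 3 and Taxon 8 only — synapomorphy for {Taxon 3, Taxon 8}.
Most parsimonious ingroup topology: (((Taxon 8,Taxon 3),(Taxon 5,Taxon 2)),Taxon 9).
The clade {Taxon 2, Taxon 3, Taxon 5, Taxon 8} is supported by Trait 3: its derived state '+' occurs in exactly those taxa and in no other taxon (including the outgroup).

Trait 3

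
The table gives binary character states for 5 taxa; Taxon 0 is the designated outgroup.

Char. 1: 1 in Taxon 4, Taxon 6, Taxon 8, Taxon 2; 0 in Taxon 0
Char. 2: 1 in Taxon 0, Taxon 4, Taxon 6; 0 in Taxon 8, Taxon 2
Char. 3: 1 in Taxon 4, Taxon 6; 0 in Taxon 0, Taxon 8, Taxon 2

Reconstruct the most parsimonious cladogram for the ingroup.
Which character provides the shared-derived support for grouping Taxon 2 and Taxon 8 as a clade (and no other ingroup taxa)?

Char. 2

Character polarity is set by the outgroup: the derived state is whichever differs from the outgroup's state, so for Char. 2 the derived state is '0', and for the remaining characters it is '1'.
All ingroup taxa share the derived state '1' for Char. 1; it defines the ingroup but does not resolve relationships within it.
Only Taxon 2 and Taxon 8 show the derived state '0' for Char. 2, supporting them as a clade.
Char. 3: derived state '1' in Taxon 4 and Taxon 6 only — synapomorphy for {Taxon 4, Taxon 6}.
Most parsimonious ingroup topology: ((Taxon 4,Taxon 6),(Taxon 8,Taxon 2)).
The clade {Taxon 2, Taxon 8} is supported by Char. 2: its derived state '0' occurs in exactly those taxa and in no other taxon (including the outgroup).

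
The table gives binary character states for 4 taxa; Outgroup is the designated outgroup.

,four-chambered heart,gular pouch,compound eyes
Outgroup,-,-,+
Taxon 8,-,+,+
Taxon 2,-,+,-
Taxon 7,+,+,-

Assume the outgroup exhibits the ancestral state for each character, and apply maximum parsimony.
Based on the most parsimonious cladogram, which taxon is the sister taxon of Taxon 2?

Character polarity is set by the outgroup: the derived state is whichever differs from the outgroup's state, so for compound eyes the derived state is '-', and for the remaining characters it is '+'.
four-chambered heart: derived state '+' in Taxon 7 only — an autapomorphy, so it tells us nothing about relationships among taxa.
All ingroup taxa share the derived state '+' for gular pouch; it defines the ingroup but does not resolve relationships within it.
Only Taxon 2 and Taxon 7 show the derived state '-' for compound eyes, supporting them as a clade.
Most parsimonious ingroup topology: (Taxon 8,(Taxon 2,Taxon 7)).
Taxon 2 and Taxon 7 form a cherry on this tree, so they are sister taxa.

Taxon 7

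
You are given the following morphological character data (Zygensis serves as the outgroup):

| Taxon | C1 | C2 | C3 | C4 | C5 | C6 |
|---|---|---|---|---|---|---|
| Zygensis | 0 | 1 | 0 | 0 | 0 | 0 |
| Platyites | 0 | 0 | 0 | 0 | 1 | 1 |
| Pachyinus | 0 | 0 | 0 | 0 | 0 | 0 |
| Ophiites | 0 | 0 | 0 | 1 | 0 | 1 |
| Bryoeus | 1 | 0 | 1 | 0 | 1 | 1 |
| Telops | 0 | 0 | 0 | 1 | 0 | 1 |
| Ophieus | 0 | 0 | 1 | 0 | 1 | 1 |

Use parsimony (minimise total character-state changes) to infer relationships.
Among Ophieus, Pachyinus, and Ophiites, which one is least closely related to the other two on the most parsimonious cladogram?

Character polarity is set by the outgroup: the derived state is whichever differs from the outgroup's state, so for C2 the derived state is '0', and for the remaining characters it is '1'.
C1 (derived state '1') is unique to Bryoeus (autapomorphy; uninformative for grouping).
C2 (derived state '0') is shared by all ingroup taxa — unites the whole ingroup.
C3: derived state '1' in Bryoeus and Ophieus only — synapomorphy for {Bryoeus, Ophieus}.
Only Ophiites and Telops show the derived state '1' for C4, supporting them as a clade.
C5 (derived state '1') is shared by Bryoeus, Ophieus, and Platyites — a synapomorphy uniting that clade.
Only Bryoeus, Ophieus, Ophiites, Platyites, and Telops show the derived state '1' for C6, supporting them as a clade.
Most parsimonious ingroup topology: (((Platyites,(Bryoeus,Ophieus)),(Ophiites,Telops)),Pachyinus).
Ophieus and Ophiites share a more recent common ancestor with each other than either does with Pachyinus, so Pachyinus is the least closely related of the three.

Pachyinus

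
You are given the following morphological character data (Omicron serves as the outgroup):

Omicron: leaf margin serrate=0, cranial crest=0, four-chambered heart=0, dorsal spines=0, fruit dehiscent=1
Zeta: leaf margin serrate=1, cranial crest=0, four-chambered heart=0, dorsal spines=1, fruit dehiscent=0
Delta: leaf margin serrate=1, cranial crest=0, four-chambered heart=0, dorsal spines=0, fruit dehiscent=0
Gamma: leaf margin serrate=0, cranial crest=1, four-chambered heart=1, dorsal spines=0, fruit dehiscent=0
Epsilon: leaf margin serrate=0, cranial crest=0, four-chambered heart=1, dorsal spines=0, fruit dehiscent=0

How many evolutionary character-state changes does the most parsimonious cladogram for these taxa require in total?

Character polarity is set by the outgroup: the derived state is whichever differs from the outgroup's state, so for fruit dehiscent the derived state is '0', and for the remaining characters it is '1'.
Only Delta and Zeta show the derived state '1' for leaf margin serrate, supporting them as a clade.
cranial crest: derived state '1' in Gamma only — an autapomorphy, so it tells us nothing about relationships among taxa.
four-chambered heart: derived state '1' in Epsilon and Gamma only — synapomorphy for {Epsilon, Gamma}.
dorsal spines: derived state '1' in Zeta only — an autapomorphy, so it tells us nothing about relationships among taxa.
All ingroup taxa share the derived state '0' for fruit dehiscent; it defines the ingroup but does not resolve relationships within it.
Most parsimonious ingroup topology: ((Zeta,Delta),(Gamma,Epsilon)).
Changes per character on this tree: leaf margin serrate: 1; cranial crest: 1; four-chambered heart: 1; dorsal spines: 1; fruit dehiscent: 1.
Total = 5.

5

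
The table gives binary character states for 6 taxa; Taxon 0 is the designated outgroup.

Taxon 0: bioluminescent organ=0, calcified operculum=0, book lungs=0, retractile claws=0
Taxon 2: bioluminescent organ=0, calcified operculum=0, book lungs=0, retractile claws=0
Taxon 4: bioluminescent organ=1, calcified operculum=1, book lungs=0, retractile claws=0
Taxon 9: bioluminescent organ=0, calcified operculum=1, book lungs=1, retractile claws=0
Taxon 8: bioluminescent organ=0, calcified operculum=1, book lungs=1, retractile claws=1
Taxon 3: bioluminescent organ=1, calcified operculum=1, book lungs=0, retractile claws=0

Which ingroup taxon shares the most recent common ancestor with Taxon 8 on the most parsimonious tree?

The outgroup has state '0' for every character, so '1' is the derived state throughout.
bioluminescent organ (derived state '1') is shared by Taxon 3 and Taxon 4 — a synapomorphy uniting that clade.
calcified operculum: derived state '1' in Taxon 3, Taxon 4, Taxon 8, and Taxon 9 only — synapomorphy for {Taxon 3, Taxon 4, Taxon 8, Taxon 9}.
Only Taxon 8 and Taxon 9 show the derived state '1' for book lungs, supporting them as a clade.
retractile claws (derived state '1') is unique to Taxon 8 (autapomorphy; uninformative for grouping).
Most parsimonious ingroup topology: (Taxon 2,((Taxon 4,Taxon 3),(Taxon 9,Taxon 8))).
Taxon 8 and Taxon 9 form a cherry on this tree, so they are sister taxa.

Taxon 9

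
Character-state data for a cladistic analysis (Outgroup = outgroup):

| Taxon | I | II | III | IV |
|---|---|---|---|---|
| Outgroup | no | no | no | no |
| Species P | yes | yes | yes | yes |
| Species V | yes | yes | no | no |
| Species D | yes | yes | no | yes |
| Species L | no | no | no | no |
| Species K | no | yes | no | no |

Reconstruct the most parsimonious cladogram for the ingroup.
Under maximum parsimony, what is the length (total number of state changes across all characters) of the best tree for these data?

The outgroup has state 'no' for every character, so 'yes' is the derived state throughout.
Only Species D, Species P, and Species V show the derived state 'yes' for I, supporting them as a clade.
II (derived state 'yes') is shared by Species D, Species K, Species P, and Species V — a synapomorphy uniting that clade.
III (derived state 'yes') is unique to Species P (autapomorphy; uninformative for grouping).
Only Species D and Species P show the derived state 'yes' for IV, supporting them as a clade.
Most parsimonious ingroup topology: ((((Species P,Species D),Species V),Species K),Species L).
Changes per character on this tree: I: 1; II: 1; III: 1; IV: 1.
Total = 4.

4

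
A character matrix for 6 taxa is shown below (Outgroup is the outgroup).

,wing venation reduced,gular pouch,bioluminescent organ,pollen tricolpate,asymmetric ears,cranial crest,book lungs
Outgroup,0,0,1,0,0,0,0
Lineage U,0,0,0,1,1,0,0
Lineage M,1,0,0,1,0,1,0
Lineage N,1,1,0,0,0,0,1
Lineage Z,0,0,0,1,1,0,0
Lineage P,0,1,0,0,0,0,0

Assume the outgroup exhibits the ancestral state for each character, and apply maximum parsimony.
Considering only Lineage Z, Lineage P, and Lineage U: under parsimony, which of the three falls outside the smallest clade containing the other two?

Lineage P

Character polarity is set by the outgroup: the derived state is whichever differs from the outgroup's state, so for bioluminescent organ the derived state is '0', and for the remaining characters it is '1'.
wing venation reduced groups Lineage M and Lineage N, which is incompatible with the clades supported by the remaining characters; treating it as convergent (homoplasy) costs fewer steps than any alternative tree.
Only Lineage N and Lineage P show the derived state '1' for gular pouch, supporting them as a clade.
All ingroup taxa share the derived state '0' for bioluminescent organ; it defines the ingroup but does not resolve relationships within it.
Only Lineage M, Lineage U, and Lineage Z show the derived state '1' for pollen tricolpate, supporting them as a clade.
asymmetric ears: derived state '1' in Lineage U and Lineage Z only — synapomorphy for {Lineage U, Lineage Z}.
cranial crest: derived state '1' in Lineage M only — an autapomorphy, so it tells us nothing about relationships among taxa.
book lungs: derived state '1' in Lineage N only — an autapomorphy, so it tells us nothing about relationships among taxa.
Most parsimonious ingroup topology: (((Lineage U,Lineage Z),Lineage M),(Lineage N,Lineage P)).
Lineage Z and Lineage U share a more recent common ancestor with each other than either does with Lineage P, so Lineage P is the least closely related of the three.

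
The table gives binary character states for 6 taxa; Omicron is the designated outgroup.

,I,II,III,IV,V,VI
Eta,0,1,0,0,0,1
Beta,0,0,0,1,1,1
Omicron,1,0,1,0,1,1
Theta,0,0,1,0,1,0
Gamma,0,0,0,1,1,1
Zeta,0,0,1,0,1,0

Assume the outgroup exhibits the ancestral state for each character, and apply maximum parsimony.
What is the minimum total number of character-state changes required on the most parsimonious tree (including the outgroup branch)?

Character polarity is set by the outgroup: the derived state is whichever differs from the outgroup's state, so for I, III, V, VI the derived state is '0', and for the remaining characters it is '1'.
All ingroup taxa share the derived state '0' for I; it defines the ingroup but does not resolve relationships within it.
II (derived state '1') is unique to Eta (autapomorphy; uninformative for grouping).
Only Beta, Eta, and Gamma show the derived state '0' for III, supporting them as a clade.
Only Beta and Gamma show the derived state '1' for IV, supporting them as a clade.
V: derived state '0' in Eta only — an autapomorphy, so it tells us nothing about relationships among taxa.
VI: derived state '0' in Theta and Zeta only — synapomorphy for {Theta, Zeta}.
Most parsimonious ingroup topology: ((Eta,(Gamma,Beta)),(Zeta,Theta)).
Changes per character on this tree: I: 1; II: 1; III: 1; IV: 1; V: 1; VI: 1.
Total = 6.

6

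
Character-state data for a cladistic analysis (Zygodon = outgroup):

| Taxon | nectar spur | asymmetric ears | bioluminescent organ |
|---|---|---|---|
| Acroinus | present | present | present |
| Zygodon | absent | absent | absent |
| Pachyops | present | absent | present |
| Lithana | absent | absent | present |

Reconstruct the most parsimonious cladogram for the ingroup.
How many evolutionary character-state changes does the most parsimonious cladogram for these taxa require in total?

3

The outgroup has state 'absent' for every character, so 'present' is the derived state throughout.
Only Acroinus and Pachyops show the derived state 'present' for nectar spur, supporting them as a clade.
asymmetric ears (derived state 'present') is unique to Acroinus (autapomorphy; uninformative for grouping).
bioluminescent organ (derived state 'present') is shared by all ingroup taxa — unites the whole ingroup.
Most parsimonious ingroup topology: ((Acroinus,Pachyops),Lithana).
Changes per character on this tree: nectar spur: 1; asymmetric ears: 1; bioluminescent organ: 1.
Total = 3.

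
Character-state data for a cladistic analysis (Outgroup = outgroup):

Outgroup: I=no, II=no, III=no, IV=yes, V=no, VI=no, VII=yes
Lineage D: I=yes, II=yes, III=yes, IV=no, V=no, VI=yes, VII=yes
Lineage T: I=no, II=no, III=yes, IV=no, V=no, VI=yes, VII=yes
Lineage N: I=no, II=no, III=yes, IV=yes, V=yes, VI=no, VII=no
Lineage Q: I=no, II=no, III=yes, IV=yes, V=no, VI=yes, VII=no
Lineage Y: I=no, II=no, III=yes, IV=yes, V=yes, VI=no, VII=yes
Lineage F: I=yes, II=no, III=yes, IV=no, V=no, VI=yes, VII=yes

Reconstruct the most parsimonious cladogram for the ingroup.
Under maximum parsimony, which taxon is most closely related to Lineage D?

Character polarity is set by the outgroup: the derived state is whichever differs from the outgroup's state, so for IV, VII the derived state is 'no', and for the remaining characters it is 'yes'.
I: derived state 'yes' in Lineage D and Lineage F only — synapomorphy for {Lineage D, Lineage F}.
II: derived state 'yes' in Lineage D only — an autapomorphy, so it tells us nothing about relationships among taxa.
III (derived state 'yes') is shared by all ingroup taxa — unites the whole ingroup.
IV (derived state 'no') is shared by Lineage D, Lineage F, and Lineage T — a synapomorphy uniting that clade.
Only Lineage N and Lineage Y show the derived state 'yes' for V, supporting them as a clade.
Only Lineage D, Lineage F, Lineage Q, and Lineage T show the derived state 'yes' for VI, supporting them as a clade.
VII groups Lineage N and Lineage Q, which is incompatible with the clades supported by the remaining characters; treating it as convergent (homoplasy) costs fewer steps than any alternative tree.
Most parsimonious ingroup topology: ((((Lineage D,Lineage F),Lineage T),Lineage Q),(Lineage N,Lineage Y)).
Lineage D and Lineage F form a cherry on this tree, so they are sister taxa.

Lineage F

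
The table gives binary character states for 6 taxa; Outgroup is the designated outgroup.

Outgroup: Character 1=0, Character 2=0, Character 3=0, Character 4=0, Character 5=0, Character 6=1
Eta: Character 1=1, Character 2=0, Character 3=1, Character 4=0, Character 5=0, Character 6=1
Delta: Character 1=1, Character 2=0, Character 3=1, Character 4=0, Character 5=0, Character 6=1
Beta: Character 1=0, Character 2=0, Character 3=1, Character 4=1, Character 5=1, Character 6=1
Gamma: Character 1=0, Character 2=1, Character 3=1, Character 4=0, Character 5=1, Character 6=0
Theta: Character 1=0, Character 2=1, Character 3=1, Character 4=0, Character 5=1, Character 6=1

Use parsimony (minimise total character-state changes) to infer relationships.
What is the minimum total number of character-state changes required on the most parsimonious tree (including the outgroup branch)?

6

Character polarity is set by the outgroup: the derived state is whichever differs from the outgroup's state, so for Character 6 the derived state is '0', and for the remaining characters it is '1'.
Character 1 (derived state '1') is shared by Delta and Eta — a synapomorphy uniting that clade.
Character 2 (derived state '1') is shared by Gamma and Theta — a synapomorphy uniting that clade.
All ingroup taxa share the derived state '1' for Character 3; it defines the ingroup but does not resolve relationships within it.
Character 4: derived state '1' in Beta only — an autapomorphy, so it tells us nothing about relationships among taxa.
Character 5 (derived state '1') is shared by Beta, Gamma, and Theta — a synapomorphy uniting that clade.
Character 6: derived state '0' in Gamma only — an autapomorphy, so it tells us nothing about relationships among taxa.
Most parsimonious ingroup topology: ((Eta,Delta),(Beta,(Gamma,Theta))).
Changes per character on this tree: Character 1: 1; Character 2: 1; Character 3: 1; Character 4: 1; Character 5: 1; Character 6: 1.
Total = 6.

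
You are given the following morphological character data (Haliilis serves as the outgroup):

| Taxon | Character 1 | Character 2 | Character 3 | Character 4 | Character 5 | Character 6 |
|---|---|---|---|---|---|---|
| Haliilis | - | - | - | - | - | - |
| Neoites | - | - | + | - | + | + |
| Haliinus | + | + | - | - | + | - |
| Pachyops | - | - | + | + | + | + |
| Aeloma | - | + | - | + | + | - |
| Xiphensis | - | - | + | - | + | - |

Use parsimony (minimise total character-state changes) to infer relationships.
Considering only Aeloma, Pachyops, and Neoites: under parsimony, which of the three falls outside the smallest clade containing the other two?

The outgroup has state '-' for every character, so '+' is the derived state throughout.
Character 1 (derived state '+') is unique to Haliinus (autapomorphy; uninformative for grouping).
Character 2 (derived state '+') is shared by Aeloma and Haliinus — a synapomorphy uniting that clade.
Character 3: derived state '+' in Neoites, Pachyops, and Xiphensis only — synapomorphy for {Neoites, Pachyops, Xiphensis}.
Character 4 (state '+') occurs in Aeloma and Pachyops but conflicts with the nesting implied by the other characters — most parsimoniously interpreted as homoplasy.
All ingroup taxa share the derived state '+' for Character 5; it defines the ingroup but does not resolve relationships within it.
Character 6: derived state '+' in Neoites and Pachyops only — synapomorphy for {Neoites, Pachyops}.
Most parsimonious ingroup topology: (((Neoites,Pachyops),Xiphensis),(Haliinus,Aeloma)).
Neoites and Pachyops share a more recent common ancestor with each other than either does with Aeloma, so Aeloma is the least closely related of the three.

Aeloma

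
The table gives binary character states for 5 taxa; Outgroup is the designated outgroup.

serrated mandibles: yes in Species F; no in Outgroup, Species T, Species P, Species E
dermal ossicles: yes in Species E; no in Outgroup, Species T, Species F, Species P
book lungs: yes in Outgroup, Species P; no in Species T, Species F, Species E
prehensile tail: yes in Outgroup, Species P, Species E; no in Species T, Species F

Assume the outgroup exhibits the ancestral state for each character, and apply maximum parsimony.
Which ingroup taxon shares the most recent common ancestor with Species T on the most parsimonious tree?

Character polarity is set by the outgroup: the derived state is whichever differs from the outgroup's state, so for book lungs, prehensile tail the derived state is 'no', and for the remaining characters it is 'yes'.
serrated mandibles: derived state 'yes' in Species F only — an autapomorphy, so it tells us nothing about relationships among taxa.
dermal ossicles: derived state 'yes' in Species E only — an autapomorphy, so it tells us nothing about relationships among taxa.
Only Species E, Species F, and Species T show the derived state 'no' for book lungs, supporting them as a clade.
prehensile tail (derived state 'no') is shared by Species F and Species T — a synapomorphy uniting that clade.
Most parsimonious ingroup topology: ((Species E,(Species F,Species T)),Species P).
Species T and Species F form a cherry on this tree, so they are sister taxa.

Species F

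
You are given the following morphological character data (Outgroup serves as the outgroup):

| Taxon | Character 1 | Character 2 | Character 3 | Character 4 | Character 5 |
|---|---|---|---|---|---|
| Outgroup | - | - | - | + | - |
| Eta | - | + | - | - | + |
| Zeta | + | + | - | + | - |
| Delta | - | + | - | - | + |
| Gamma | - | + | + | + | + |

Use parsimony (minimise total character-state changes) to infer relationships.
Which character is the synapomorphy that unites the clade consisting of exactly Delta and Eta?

Character polarity is set by the outgroup: the derived state is whichever differs from the outgroup's state, so for Character 4 the derived state is '-', and for the remaining characters it is '+'.
Character 1 (derived state '+') is unique to Zeta (autapomorphy; uninformative for grouping).
All ingroup taxa share the derived state '+' for Character 2; it defines the ingroup but does not resolve relationships within it.
Character 3: derived state '+' in Gamma only — an autapomorphy, so it tells us nothing about relationships among taxa.
Character 4: derived state '-' in Delta and Eta only — synapomorphy for {Delta, Eta}.
Character 5: derived state '+' in Delta, Eta, and Gamma only — synapomorphy for {Delta, Eta, Gamma}.
Most parsimonious ingroup topology: (((Eta,Delta),Gamma),Zeta).
The clade {Delta, Eta} is supported by Character 4: its derived state '-' occurs in exactly those taxa and in no other taxon (including the outgroup).

Character 4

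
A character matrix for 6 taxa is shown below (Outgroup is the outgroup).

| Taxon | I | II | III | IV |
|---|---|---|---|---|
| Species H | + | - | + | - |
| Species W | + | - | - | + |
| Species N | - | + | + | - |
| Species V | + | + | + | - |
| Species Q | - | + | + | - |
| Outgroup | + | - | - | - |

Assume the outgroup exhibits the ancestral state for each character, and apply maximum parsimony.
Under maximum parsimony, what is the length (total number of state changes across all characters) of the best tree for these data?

4

Character polarity is set by the outgroup: the derived state is whichever differs from the outgroup's state, so for I the derived state is '-', and for the remaining characters it is '+'.
I: derived state '-' in Species N and Species Q only — synapomorphy for {Species N, Species Q}.
Only Species N, Species Q, and Species V show the derived state '+' for II, supporting them as a clade.
Only Species H, Species N, Species Q, and Species V show the derived state '+' for III, supporting them as a clade.
IV: derived state '+' in Species W only — an autapomorphy, so it tells us nothing about relationships among taxa.
Most parsimonious ingroup topology: (((Species V,(Species Q,Species N)),Species H),Species W).
Changes per character on this tree: I: 1; II: 1; III: 1; IV: 1.
Total = 4.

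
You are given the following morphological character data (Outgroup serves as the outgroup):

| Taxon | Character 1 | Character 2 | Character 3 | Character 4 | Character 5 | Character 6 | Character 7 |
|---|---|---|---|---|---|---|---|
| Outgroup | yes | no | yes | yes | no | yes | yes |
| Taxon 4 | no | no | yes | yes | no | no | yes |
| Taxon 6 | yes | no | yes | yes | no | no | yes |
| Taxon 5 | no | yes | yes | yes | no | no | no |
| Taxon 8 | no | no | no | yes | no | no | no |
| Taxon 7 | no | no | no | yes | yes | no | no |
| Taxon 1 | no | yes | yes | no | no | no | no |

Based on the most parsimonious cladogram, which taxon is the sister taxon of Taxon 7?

Taxon 8

Character polarity is set by the outgroup: the derived state is whichever differs from the outgroup's state, so for Character 1, Character 3, Character 4, Character 6, Character 7 the derived state is 'no', and for the remaining characters it is 'yes'.
Character 1 (derived state 'no') is shared by Taxon 1, Taxon 4, Taxon 5, Taxon 7, and Taxon 8 — a synapomorphy uniting that clade.
Character 2: derived state 'yes' in Taxon 1 and Taxon 5 only — synapomorphy for {Taxon 1, Taxon 5}.
Character 3 (derived state 'no') is shared by Taxon 7 and Taxon 8 — a synapomorphy uniting that clade.
Character 4: derived state 'no' in Taxon 1 only — an autapomorphy, so it tells us nothing about relationships among taxa.
Character 5: derived state 'yes' in Taxon 7 only — an autapomorphy, so it tells us nothing about relationships among taxa.
Character 6 (derived state 'no') is shared by all ingroup taxa — unites the whole ingroup.
Character 7: derived state 'no' in Taxon 1, Taxon 5, Taxon 7, and Taxon 8 only — synapomorphy for {Taxon 1, Taxon 5, Taxon 7, Taxon 8}.
Most parsimonious ingroup topology: ((Taxon 4,((Taxon 5,Taxon 1),(Taxon 8,Taxon 7))),Taxon 6).
Taxon 7 and Taxon 8 form a cherry on this tree, so they are sister taxa.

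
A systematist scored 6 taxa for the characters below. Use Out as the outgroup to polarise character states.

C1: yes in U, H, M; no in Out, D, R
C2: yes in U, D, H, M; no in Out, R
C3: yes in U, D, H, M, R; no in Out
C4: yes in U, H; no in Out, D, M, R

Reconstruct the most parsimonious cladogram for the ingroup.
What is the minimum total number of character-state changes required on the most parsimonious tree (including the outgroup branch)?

4

The outgroup has state 'no' for every character, so 'yes' is the derived state throughout.
Only H, M, and U show the derived state 'yes' for C1, supporting them as a clade.
Only D, H, M, and U show the derived state 'yes' for C2, supporting them as a clade.
C3 (derived state 'yes') is shared by all ingroup taxa — unites the whole ingroup.
C4: derived state 'yes' in H and U only — synapomorphy for {H, U}.
Most parsimonious ingroup topology: ((((U,H),M),D),R).
Changes per character on this tree: C1: 1; C2: 1; C3: 1; C4: 1.
Total = 4.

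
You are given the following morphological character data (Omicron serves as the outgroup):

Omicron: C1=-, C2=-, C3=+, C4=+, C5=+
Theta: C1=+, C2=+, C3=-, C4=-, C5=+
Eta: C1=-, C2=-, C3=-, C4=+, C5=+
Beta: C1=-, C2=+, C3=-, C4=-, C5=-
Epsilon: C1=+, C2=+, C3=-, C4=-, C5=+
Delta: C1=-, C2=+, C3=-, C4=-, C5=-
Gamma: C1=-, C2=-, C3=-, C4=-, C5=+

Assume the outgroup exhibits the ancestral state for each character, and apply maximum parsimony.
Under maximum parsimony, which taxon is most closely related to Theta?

Character polarity is set by the outgroup: the derived state is whichever differs from the outgroup's state, so for C3, C4, C5 the derived state is '-', and for the remaining characters it is '+'.
C1: derived state '+' in Epsilon and Theta only — synapomorphy for {Epsilon, Theta}.
Only Beta, Delta, Epsilon, and Theta show the derived state '+' for C2, supporting them as a clade.
C3 (derived state '-') is shared by all ingroup taxa — unites the whole ingroup.
C4: derived state '-' in Beta, Delta, Epsilon, Gamma, and Theta only — synapomorphy for {Beta, Delta, Epsilon, Gamma, Theta}.
C5 (derived state '-') is shared by Beta and Delta — a synapomorphy uniting that clade.
Most parsimonious ingroup topology: ((((Theta,Epsilon),(Beta,Delta)),Gamma),Eta).
Theta and Epsilon form a cherry on this tree, so they are sister taxa.

Epsilon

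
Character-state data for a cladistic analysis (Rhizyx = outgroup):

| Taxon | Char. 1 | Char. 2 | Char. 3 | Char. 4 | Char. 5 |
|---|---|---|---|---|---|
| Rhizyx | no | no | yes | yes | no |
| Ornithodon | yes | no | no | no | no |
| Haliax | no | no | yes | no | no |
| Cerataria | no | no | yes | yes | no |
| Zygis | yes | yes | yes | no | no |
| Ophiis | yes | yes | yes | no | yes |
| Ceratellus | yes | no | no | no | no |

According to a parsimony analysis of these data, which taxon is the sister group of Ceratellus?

Ornithodon

Character polarity is set by the outgroup: the derived state is whichever differs from the outgroup's state, so for Char. 3, Char. 4 the derived state is 'no', and for the remaining characters it is 'yes'.
Only Ceratellus, Ophiis, Ornithodon, and Zygis show the derived state 'yes' for Char. 1, supporting them as a clade.
Only Ophiis and Zygis show the derived state 'yes' for Char. 2, supporting them as a clade.
Char. 3: derived state 'no' in Ceratellus and Ornithodon only — synapomorphy for {Ceratellus, Ornithodon}.
Only Ceratellus, Haliax, Ophiis, Ornithodon, and Zygis show the derived state 'no' for Char. 4, supporting them as a clade.
Char. 5: derived state 'yes' in Ophiis only — an autapomorphy, so it tells us nothing about relationships among taxa.
Most parsimonious ingroup topology: ((((Ornithodon,Ceratellus),(Zygis,Ophiis)),Haliax),Cerataria).
Ceratellus and Ornithodon form a cherry on this tree, so they are sister taxa.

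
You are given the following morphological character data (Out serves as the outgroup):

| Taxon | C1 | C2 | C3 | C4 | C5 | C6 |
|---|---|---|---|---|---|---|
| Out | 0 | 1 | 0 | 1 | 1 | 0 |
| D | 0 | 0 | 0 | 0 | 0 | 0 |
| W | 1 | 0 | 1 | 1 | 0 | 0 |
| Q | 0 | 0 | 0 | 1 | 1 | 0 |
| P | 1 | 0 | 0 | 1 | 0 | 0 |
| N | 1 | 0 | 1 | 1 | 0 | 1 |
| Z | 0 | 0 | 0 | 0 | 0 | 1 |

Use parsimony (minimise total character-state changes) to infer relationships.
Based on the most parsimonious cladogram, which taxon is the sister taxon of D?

Z

Character polarity is set by the outgroup: the derived state is whichever differs from the outgroup's state, so for C2, C4, C5 the derived state is '0', and for the remaining characters it is '1'.
C1: derived state '1' in N, P, and W only — synapomorphy for {N, P, W}.
C2 (derived state '0') is shared by all ingroup taxa — unites the whole ingroup.
Only N and W show the derived state '1' for C3, supporting them as a clade.
C4 (derived state '0') is shared by D and Z — a synapomorphy uniting that clade.
C5 (derived state '0') is shared by D, N, P, W, and Z — a synapomorphy uniting that clade.
C6 (state '1') occurs in N and Z but conflicts with the nesting implied by the other characters — most parsimoniously interpreted as homoplasy.
Most parsimonious ingroup topology: (((D,Z),((W,N),P)),Q).
D and Z form a cherry on this tree, so they are sister taxa.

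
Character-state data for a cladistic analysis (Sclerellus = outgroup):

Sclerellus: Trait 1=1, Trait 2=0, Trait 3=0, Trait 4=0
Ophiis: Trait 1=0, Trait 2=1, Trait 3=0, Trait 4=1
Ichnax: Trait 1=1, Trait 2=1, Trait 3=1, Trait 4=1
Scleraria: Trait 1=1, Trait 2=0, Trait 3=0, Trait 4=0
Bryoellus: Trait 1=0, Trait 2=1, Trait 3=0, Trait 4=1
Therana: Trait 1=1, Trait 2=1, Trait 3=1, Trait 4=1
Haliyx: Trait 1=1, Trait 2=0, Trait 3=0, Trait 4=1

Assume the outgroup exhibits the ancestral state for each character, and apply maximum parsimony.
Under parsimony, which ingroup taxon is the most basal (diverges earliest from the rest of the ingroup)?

Scleraria

Character polarity is set by the outgroup: the derived state is whichever differs from the outgroup's state, so for Trait 1 the derived state is '0', and for the remaining characters it is '1'.
Trait 1: derived state '0' in Bryoellus and Ophiis only — synapomorphy for {Bryoellus, Ophiis}.
Only Bryoellus, Ichnax, Ophiis, and Therana show the derived state '1' for Trait 2, supporting them as a clade.
Trait 3: derived state '1' in Ichnax and Therana only — synapomorphy for {Ichnax, Therana}.
Only Bryoellus, Haliyx, Ichnax, Ophiis, and Therana show the derived state '1' for Trait 4, supporting them as a clade.
Most parsimonious ingroup topology: ((((Ophiis,Bryoellus),(Ichnax,Therana)),Haliyx),Scleraria).
Scleraria is sister to the clade containing all other ingroup taxa, so it is the earliest-diverging (most basal) ingroup lineage.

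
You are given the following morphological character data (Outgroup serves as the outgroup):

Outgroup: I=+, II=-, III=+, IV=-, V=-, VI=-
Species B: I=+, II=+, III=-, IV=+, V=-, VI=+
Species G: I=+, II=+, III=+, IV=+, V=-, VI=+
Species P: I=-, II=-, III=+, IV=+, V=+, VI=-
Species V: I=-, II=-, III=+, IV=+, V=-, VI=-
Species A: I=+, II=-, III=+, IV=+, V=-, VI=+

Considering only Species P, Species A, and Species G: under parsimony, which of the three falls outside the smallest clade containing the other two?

Character polarity is set by the outgroup: the derived state is whichever differs from the outgroup's state, so for I, III the derived state is '-', and for the remaining characters it is '+'.
I: derived state '-' in Species P and Species V only — synapomorphy for {Species P, Species V}.
Only Species B and Species G show the derived state '+' for II, supporting them as a clade.
III: derived state '-' in Species B only — an autapomorphy, so it tells us nothing about relationships among taxa.
All ingroup taxa share the derived state '+' for IV; it defines the ingroup but does not resolve relationships within it.
V (derived state '+') is unique to Species P (autapomorphy; uninformative for grouping).
VI (derived state '+') is shared by Species A, Species B, and Species G — a synapomorphy uniting that clade.
Most parsimonious ingroup topology: (((Species B,Species G),Species A),(Species P,Species V)).
Species A and Species G share a more recent common ancestor with each other than either does with Species P, so Species P is the least closely related of the three.

Species P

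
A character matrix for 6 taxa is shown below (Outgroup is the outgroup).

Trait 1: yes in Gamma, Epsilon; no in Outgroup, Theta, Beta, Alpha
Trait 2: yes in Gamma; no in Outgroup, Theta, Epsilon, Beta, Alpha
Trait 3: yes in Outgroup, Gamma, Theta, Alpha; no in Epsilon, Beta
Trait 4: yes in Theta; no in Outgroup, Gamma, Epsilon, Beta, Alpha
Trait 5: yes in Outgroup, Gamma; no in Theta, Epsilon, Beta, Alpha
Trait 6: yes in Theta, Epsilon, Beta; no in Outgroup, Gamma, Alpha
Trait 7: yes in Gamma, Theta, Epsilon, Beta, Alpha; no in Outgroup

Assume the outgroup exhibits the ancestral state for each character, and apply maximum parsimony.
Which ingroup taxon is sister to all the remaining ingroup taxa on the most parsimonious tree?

Character polarity is set by the outgroup: the derived state is whichever differs from the outgroup's state, so for Trait 3, Trait 5 the derived state is 'no', and for the remaining characters it is 'yes'.
Trait 1 groups Epsilon and Gamma, which is incompatible with the clades supported by the remaining characters; treating it as convergent (homoplasy) costs fewer steps than any alternative tree.
Trait 2 (derived state 'yes') is unique to Gamma (autapomorphy; uninformative for grouping).
Trait 3 (derived state 'no') is shared by Beta and Epsilon — a synapomorphy uniting that clade.
Trait 4: derived state 'yes' in Theta only — an autapomorphy, so it tells us nothing about relationships among taxa.
Trait 5 (derived state 'no') is shared by Alpha, Beta, Epsilon, and Theta — a synapomorphy uniting that clade.
Only Beta, Epsilon, and Theta show the derived state 'yes' for Trait 6, supporting them as a clade.
Trait 7 (derived state 'yes') is shared by all ingroup taxa — unites the whole ingroup.
Most parsimonious ingroup topology: (Gamma,((Theta,(Epsilon,Beta)),Alpha)).
Gamma is sister to the clade containing all other ingroup taxa, so it is the earliest-diverging (most basal) ingroup lineage.

Gamma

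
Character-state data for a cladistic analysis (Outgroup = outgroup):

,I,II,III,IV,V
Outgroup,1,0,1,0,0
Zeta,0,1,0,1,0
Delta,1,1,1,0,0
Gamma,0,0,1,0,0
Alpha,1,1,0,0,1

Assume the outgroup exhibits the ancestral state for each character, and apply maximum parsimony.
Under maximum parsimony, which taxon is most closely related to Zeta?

Character polarity is set by the outgroup: the derived state is whichever differs from the outgroup's state, so for I, III the derived state is '0', and for the remaining characters it is '1'.
I groups Gamma and Zeta, which is incompatible with the clades supported by the remaining characters; treating it as convergent (homoplasy) costs fewer steps than any alternative tree.
II: derived state '1' in Alpha, Delta, and Zeta only — synapomorphy for {Alpha, Delta, Zeta}.
III (derived state '0') is shared by Alpha and Zeta — a synapomorphy uniting that clade.
IV: derived state '1' in Zeta only — an autapomorphy, so it tells us nothing about relationships among taxa.
V (derived state '1') is unique to Alpha (autapomorphy; uninformative for grouping).
Most parsimonious ingroup topology: (((Zeta,Alpha),Delta),Gamma).
Zeta and Alpha form a cherry on this tree, so they are sister taxa.

Alpha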